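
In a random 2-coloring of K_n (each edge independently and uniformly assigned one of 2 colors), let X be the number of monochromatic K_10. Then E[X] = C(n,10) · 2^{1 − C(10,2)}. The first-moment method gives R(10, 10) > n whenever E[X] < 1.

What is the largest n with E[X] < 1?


We need C(n, 10) · 2^{1 − 45} < 1, i.e. C(n, 10) < 2^{45 − 1} = 17592186044416.
Check values of n near the boundary:
  n = 96: C(96, 10) = 11279926456656; 11279926456656 < 17592186044416? YES
  n = 97: C(97, 10) = 12576469727536; 12576469727536 < 17592186044416? YES
  n = 98: C(98, 10) = 14005614014756; 14005614014756 < 17592186044416? YES
  n = 99: C(99, 10) = 15579278510796; 15579278510796 < 17592186044416? YES
  n = 100: C(100, 10) = 17310309456440; 17310309456440 < 17592186044416? YES
  n = 101: C(101, 10) = 19212541264840; 19212541264840 < 17592186044416? NO
  n = 102: C(102, 10) = 21300860967540; 21300860967540 < 17592186044416? NO
The largest n with C(n, 10) < 17592186044416 is n = 100 (where E[X] = 2163788682055/2199023255552 ≈ 0.984). Hence R(10, 10) > 100, i.e. R(10, 10) ≥ 101.

Largest n = 100; hence R(10, 10) > 100.


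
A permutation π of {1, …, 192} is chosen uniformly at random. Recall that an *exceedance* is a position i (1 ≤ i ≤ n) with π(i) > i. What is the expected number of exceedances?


Write X = Σ_{i=1}^{192} X_i, where X_i = 1_{π(i) > i}.
For each fixed i, π(i) is uniform over {1, …, 192} (marginal of a uniform permutation), so P[π(i) > i] = (n − i)/n. Summing: Σ_{i=1}^{192} (n − i)/n = (0 + 1 + … + 191)/192 = 192(192 − 1)/(2·192) = (192 − 1)/2.
Hence E[X] = Σ_{i=1}^{192} (192 − i)/192 = 191/2 ≈ 95.5000.

E[X] = 191/2 = 95.5000.


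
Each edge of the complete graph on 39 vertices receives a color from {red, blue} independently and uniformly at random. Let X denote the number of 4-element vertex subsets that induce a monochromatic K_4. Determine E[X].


Let X = Σ_S X_S over the C(39, 4) = 82251 subsets S of size 4, where X_S = 1 if the K_4 on S is monochromatic.
For a fixed S, the K_4 on S has C(4, 2) = 6 edges. P[all 6 edges red] = (1/2)^6, and likewise for blue, so P[monochromatic] = 2·(1/2)^6 = 2^{1 − 6} = 1/32.
Summing: E[X] = C(39, 4) · 2^{1 − 6} = 82251 · 1/32 = 82251/32.
Numerically: E[X] ≈ 2570.343750.

E[X] = C(39,4)·2^(1−C(4,2)) = 82251/32 ≈ 2570.343750.


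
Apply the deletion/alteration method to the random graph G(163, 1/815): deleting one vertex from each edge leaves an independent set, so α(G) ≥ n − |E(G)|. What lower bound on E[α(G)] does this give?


E[|E(G)|] = C(163, 2)·p = 13203 · (1/815) = 81/5.
E[α(G)] ≥ n − E[|E(G)|] = 163 − 81/5 = 734/5.
Numerically: ≈ 146.800.
(This is only a lower bound; the true E[α(G)] may be larger.)

E[α(G)] ≥ 734/5 ≈ 146.800.


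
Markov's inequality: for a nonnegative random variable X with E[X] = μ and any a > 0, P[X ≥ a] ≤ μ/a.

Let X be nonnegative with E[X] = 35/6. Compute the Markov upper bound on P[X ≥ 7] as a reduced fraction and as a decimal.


μ = E[X] = 35/6, a = 7.
Markov: P[X ≥ 7] ≤ μ/a = (35/6)/7 = 5/6.
Numerically: ≈ 0.833.
(Since a = 7 > μ = 5.833, the bound 5/6 is < 1 and informative.)

P[X ≥ 7] ≤ 5/6 ≈ 0.833.


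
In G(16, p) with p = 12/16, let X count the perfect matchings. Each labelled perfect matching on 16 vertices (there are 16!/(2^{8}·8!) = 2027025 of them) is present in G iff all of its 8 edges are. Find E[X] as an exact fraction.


K_16 has 16!/(2^{8}·8!) = 2027025 labelled perfect matchings.
For each such perfect matching H, let X_H = 1 if all 8 edges of H are present in G. Then P[X_H = 1] = p^{8} = (3/4)^{8} = 6561/65536.
Summing the indicators: E[X] = Σ_H E[X_H] = 2027025 · p^{8} = 2027025 · 6561/65536 = 13299311025/65536.
Numerically: E[X] ≈ 2.029e+05.

E[X] = 2027025 · (3/4)^{8} = 13299311025/65536 ≈ 2.029e+05.


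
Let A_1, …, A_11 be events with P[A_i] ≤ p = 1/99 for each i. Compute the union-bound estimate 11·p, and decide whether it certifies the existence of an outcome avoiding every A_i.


Union bound: P[∪_{i=1}^{11} A_i] ≤ Σ_i P[A_i] ≤ 11·p = 11·(1/99) = 1/9.
Numerically: 1/9 ≈ 0.1111111.
Is 1/9 < 1? YES.
Since P[∪ A_i] ≤ 1/9 < 1, the complement has P[∩ A_i^c] ≥ 1 − 1/9 = 8/9 > 0, so some outcome avoids every A_i.

11·p = 1/9 ≈ 0.1111111; existence CERTIFIED by the union bound.


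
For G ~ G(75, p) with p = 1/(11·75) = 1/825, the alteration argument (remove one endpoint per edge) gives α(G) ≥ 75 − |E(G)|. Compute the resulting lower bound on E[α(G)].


E[|E(G)|] = C(75, 2)·p = 2775 · (1/825) = 37/11.
E[α(G)] ≥ n − E[|E(G)|] = 75 − 37/11 = 788/11.
Numerically: ≈ 71.636364.
(This is only a lower bound; the true E[α(G)] may be larger.)

E[α(G)] ≥ 788/11 ≈ 71.636364.


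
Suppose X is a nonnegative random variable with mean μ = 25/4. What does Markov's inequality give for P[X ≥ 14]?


μ = E[X] = 25/4, a = 14.
Markov: P[X ≥ 14] ≤ μ/a = (25/4)/14 = 25/56.
Numerically: ≈ 0.446.
(Since a = 14 > μ = 6.250, the bound 25/56 is < 1 and informative.)

P[X ≥ 14] ≤ 25/56 ≈ 0.446.


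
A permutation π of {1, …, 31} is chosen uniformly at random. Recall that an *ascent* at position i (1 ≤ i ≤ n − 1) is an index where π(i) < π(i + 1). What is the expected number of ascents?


Write X = Σ X_I over i = 1, …, 30, with X_I the indicator of one ascent.
There are 30 indicators.
For each fixed i, the pair (π(i), π(i+1)) is a uniformly random ordered pair of distinct values from {1, …, 31}; by symmetry P[π(i) < π(i+1)] = 1/2.
By linearity: E[X] = 30 · (1/2) = (31 − 1) · (1/2) = 15 ≈ 15.00000.

E[X] = 15 = 15.00000.


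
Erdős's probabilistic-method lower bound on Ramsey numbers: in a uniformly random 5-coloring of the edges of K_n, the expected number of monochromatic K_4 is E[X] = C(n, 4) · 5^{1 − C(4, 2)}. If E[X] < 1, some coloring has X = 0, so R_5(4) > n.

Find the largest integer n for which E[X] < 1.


We need C(n, 4) · 5^{1 − 6} < 1, i.e. C(n, 4) < 5^{6 − 1} = 3125.
Check values of n near the boundary:
  n = 16: C(16, 4) = 1820; 1820 < 3125? YES
  n = 17: C(17, 4) = 2380; 2380 < 3125? YES
  n = 18: C(18, 4) = 3060; 3060 < 3125? YES
  n = 19: C(19, 4) = 3876; 3876 < 3125? NO
  n = 20: C(20, 4) = 4845; 4845 < 3125? NO
The largest n with C(n, 4) < 3125 is n = 18 (where E[X] = 612/625 ≈ 0.9792). Hence R_5(4) > 18, i.e. R_5(4) ≥ 19.

Largest n = 18; hence R_5(4) > 18.


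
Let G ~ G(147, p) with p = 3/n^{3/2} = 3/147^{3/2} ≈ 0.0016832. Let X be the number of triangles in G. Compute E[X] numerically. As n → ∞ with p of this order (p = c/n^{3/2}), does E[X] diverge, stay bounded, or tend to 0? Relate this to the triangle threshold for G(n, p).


Number of potential triangles: C(147, 3) = 518665.
Each occurs with probability p³ ≈ (0.0016832)³ ≈ 4.7690926e-09.
By linearity: E[X] = C(147, 3)·p³ ≈ 518665 · 4.7690926e-09 ≈ 0.00247.
Since α = 3/2 > 1, p = c/n^{3/2} = o(1/n) is below the triangle threshold p ~ 1/n. Asymptotically E[X] ~ (c³/6)·n^{3(1−α)} = (3³/6)·n^{-1.5} → 0, so by Markov's inequality G has no triangles w.h.p.

E[X] ≈ 0.00247; in regime p = Θ(1/n^{3/2}) E[X] tends to 0 (below the triangle threshold p ~ 1/n).


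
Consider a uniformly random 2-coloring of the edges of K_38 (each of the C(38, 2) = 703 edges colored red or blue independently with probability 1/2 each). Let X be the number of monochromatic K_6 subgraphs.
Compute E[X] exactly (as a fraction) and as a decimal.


Let X = Σ_S X_S over the C(38, 6) = 2760681 subsets S of size 6, where X_S = 1 if the K_6 on S is monochromatic.
For a fixed S, the K_6 on S has C(6, 2) = 15 edges. P[all 15 edges red] = (1/2)^15, and likewise for blue, so P[monochromatic] = 2·(1/2)^15 = 2^{1 − 15} = 1/16384.
By linearity: E[X] = C(38, 6) · 2^{1 − 15} = 2760681 · 1/16384 = 2760681/16384.
Numerically: E[X] ≈ 168.4986.

E[X] = C(38,6)·2^(1−C(6,2)) = 2760681/16384 ≈ 168.4986.


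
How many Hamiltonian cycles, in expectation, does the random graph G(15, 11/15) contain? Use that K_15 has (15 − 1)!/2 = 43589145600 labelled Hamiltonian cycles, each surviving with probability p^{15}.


K_15 has (15 − 1)!/2 = 43589145600 labelled Hamiltonian cycles.
For each such Hamiltonian cycle H, let X_H = 1 if all 15 edges of H are present in G. Then P[X_H = 1] = p^{15} = (11/15)^{15} = 4177248169415651/437893890380859375.
By linearity: E[X] = Σ_H E[X_H] = 43589145600 · p^{15} = 43589145600 · 4177248169415651/437893890380859375 = 29972457393249757754368/72081298828125.
Numerically: E[X] ≈ 4.1581e+08.

E[X] = 43589145600 · (11/15)^{15} = 29972457393249757754368/72081298828125 ≈ 4.1581e+08.


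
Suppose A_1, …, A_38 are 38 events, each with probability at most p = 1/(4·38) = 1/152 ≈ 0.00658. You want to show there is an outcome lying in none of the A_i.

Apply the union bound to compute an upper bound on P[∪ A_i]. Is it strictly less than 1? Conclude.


Union bound: P[∪_{i=1}^{38} A_i] ≤ Σ_i P[A_i] ≤ 38·p = 38·(1/152) = 1/4.
Numerically: 1/4 ≈ 0.25000.
Is 1/4 < 1? YES.
Since P[∪ A_i] ≤ 1/4 < 1, the complement has P[∩ A_i^c] ≥ 1 − 1/4 = 3/4 > 0, so some outcome avoids every A_i.

38·p = 1/4 ≈ 0.25000; existence CERTIFIED by the union bound.


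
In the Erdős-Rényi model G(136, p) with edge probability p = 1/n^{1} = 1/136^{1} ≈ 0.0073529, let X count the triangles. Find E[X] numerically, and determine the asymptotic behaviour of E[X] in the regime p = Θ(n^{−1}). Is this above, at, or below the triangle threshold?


Number of potential triangles: C(136, 3) = 410040.
Each occurs with probability p³ ≈ (0.0073529)³ ≈ 3.9754223e-07.
By linearity: E[X] = C(136, 3)·p³ ≈ 410040 · 3.9754223e-07 ≈ 0.16301.
Here α = 1, so p = 1/n is exactly at the triangle threshold p ~ 1/n. Asymptotically E[X] → c³/6 = 1³/6 = 1/6 ≈ 0.16667, a bounded constant. In this regime the triangle count is asymptotically Poisson(c³/6).

E[X] ≈ 0.16301; in regime p = Θ(1/n^{1}) E[X] stays bounded (at the triangle threshold p ~ 1/n).


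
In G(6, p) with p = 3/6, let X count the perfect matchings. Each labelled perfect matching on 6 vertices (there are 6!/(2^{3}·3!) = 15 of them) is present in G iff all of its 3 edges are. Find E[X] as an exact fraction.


K_6 has 6!/(2^{3}·3!) = 15 labelled perfect matchings.
For each such perfect matching H, let X_H = 1 if all 3 edges of H are present in G. Then P[X_H = 1] = p^{3} = (1/2)^{3} = 1/8.
Summing the indicators: E[X] = Σ_H E[X_H] = 15 · p^{3} = 15 · 1/8 = 15/8.
Numerically: E[X] ≈ 1.875.

E[X] = 15 · (1/2)^{3} = 15/8 ≈ 1.875.


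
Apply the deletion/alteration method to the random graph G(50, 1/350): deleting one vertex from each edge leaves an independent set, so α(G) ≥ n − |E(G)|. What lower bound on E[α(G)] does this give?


E[|E(G)|] = C(50, 2)·p = 1225 · (1/350) = 7/2.
E[α(G)] ≥ n − E[|E(G)|] = 50 − 7/2 = 93/2.
Numerically: ≈ 46.500.
(This is only a lower bound; the true E[α(G)] may be larger.)

E[α(G)] ≥ 93/2 ≈ 46.500.


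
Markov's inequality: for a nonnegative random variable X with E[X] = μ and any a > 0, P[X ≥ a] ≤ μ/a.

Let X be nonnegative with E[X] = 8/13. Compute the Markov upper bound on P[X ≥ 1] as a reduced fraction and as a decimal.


μ = E[X] = 8/13, a = 1.
Markov: P[X ≥ 1] ≤ μ/a = (8/13)/1 = 8/13.
Numerically: ≈ 0.6154.
(Since a = 1 > μ = 0.6154, the bound 8/13 is < 1 and informative.)

P[X ≥ 1] ≤ 8/13 ≈ 0.6154.


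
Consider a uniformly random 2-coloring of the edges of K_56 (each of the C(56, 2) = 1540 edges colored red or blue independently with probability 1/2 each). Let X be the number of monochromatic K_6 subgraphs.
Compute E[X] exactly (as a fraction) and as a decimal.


Let X = Σ_S X_S over the C(56, 6) = 32468436 subsets S of size 6, where X_S = 1 if the K_6 on S is monochromatic.
For a fixed S, the K_6 on S has C(6, 2) = 15 edges. P[all 15 edges red] = (1/2)^15, and likewise for blue, so P[monochromatic] = 2·(1/2)^15 = 2^{1 − 15} = 1/16384.
By linearity of expectation: E[X] = C(56, 6) · 2^{1 − 15} = 32468436 · 1/16384 = 8117109/4096.
Numerically: E[X] ≈ 1981.71606.

E[X] = C(56,6)·2^(1−C(6,2)) = 8117109/4096 ≈ 1981.71606.


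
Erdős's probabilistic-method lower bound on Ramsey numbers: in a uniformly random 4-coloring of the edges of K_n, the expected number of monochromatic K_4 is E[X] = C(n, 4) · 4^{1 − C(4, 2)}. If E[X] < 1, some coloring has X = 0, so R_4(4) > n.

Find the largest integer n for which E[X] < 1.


We need C(n, 4) · 4^{1 − 6} < 1, i.e. C(n, 4) < 4^{6 − 1} = 1024.
Check values of n near the boundary:
  n = 11: C(11, 4) = 330; 330 < 1024? YES
  n = 12: C(12, 4) = 495; 495 < 1024? YES
  n = 13: C(13, 4) = 715; 715 < 1024? YES
  n = 14: C(14, 4) = 1001; 1001 < 1024? YES
  n = 15: C(15, 4) = 1365; 1365 < 1024? NO
  n = 16: C(16, 4) = 1820; 1820 < 1024? NO
  n = 17: C(17, 4) = 2380; 2380 < 1024? NO
The largest n with C(n, 4) < 1024 is n = 14 (where E[X] = 1001/1024 ≈ 0.977539). Hence R_4(4) > 14, i.e. R_4(4) ≥ 15.

Largest n = 14; hence R_4(4) > 14.


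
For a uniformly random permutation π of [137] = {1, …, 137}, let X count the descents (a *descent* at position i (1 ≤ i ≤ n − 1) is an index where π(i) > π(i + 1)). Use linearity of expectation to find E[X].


Write X = Σ X_I over i = 1, …, 136, with X_I the indicator of one descent.
There are 136 indicators.
For each fixed i, the pair (π(i), π(i+1)) is a uniformly random ordered pair of distinct values from {1, …, 137}; by symmetry P[π(i) > π(i+1)] = 1/2.
By linearity: E[X] = 136 · (1/2) = (137 − 1) · (1/2) = 68 ≈ 68.000.

E[X] = 68 = 68.000.


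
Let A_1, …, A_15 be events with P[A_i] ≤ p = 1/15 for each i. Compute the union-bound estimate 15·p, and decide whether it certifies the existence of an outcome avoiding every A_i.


Union bound: P[∪_{i=1}^{15} A_i] ≤ Σ_i P[A_i] ≤ 15·p = 15·(1/15) = 1.
Numerically: 1 ≈ 1.0000.
Is 1 < 1? NO.
Since the bound 1 is ≥ 1, the union bound is uninformative here; it does NOT by itself certify existence.

15·p = 1 ≈ 1.0000; existence NOT certified by the union bound.


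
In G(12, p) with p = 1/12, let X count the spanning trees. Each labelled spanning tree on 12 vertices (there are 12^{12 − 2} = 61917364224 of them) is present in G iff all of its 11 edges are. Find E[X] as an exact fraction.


K_12 has 12^{12 − 2} = 61917364224 labelled spanning trees.
For each such spanning tree H, let X_H = 1 if all 11 edges of H are present in G. Then P[X_H = 1] = p^{11} = (1/12)^{11} = 1/743008370688.
Summing the indicators: E[X] = Σ_H E[X_H] = 61917364224 · p^{11} = 61917364224 · 1/743008370688 = 1/12.
Numerically: E[X] ≈ 0.08333.

E[X] = 61917364224 · (1/12)^{11} = 1/12 ≈ 0.08333.


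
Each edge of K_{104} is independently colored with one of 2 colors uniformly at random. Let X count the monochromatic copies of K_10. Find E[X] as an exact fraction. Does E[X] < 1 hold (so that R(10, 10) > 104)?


E[X] = C(104, 10) · 2^{1 − 45} = 26100986351440 · 2^{−44} = 26100986351440/17592186044416.
As a reduced fraction: E[X] = 1631311646965/1099511627776 ≈ 1.4836693.
Is E[X] < 1? NO.
Since E[X] ≥ 1, the first-moment bound is inconclusive at n = 104; it does NOT by itself certify R(10, 10) > 104.

E[X] = 1631311646965/1099511627776 ≈ 1.4836693; E[X] ≥ 1; first-moment method inconclusive here.


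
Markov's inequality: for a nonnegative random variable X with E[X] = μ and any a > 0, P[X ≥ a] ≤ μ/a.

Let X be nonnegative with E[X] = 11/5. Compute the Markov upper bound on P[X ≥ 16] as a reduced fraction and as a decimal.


μ = E[X] = 11/5, a = 16.
Markov: P[X ≥ 16] ≤ μ/a = (11/5)/16 = 11/80.
Numerically: ≈ 0.13750.
(Since a = 16 > μ = 2.20000, the bound 11/80 is < 1 and informative.)

P[X ≥ 16] ≤ 11/80 ≈ 0.13750.


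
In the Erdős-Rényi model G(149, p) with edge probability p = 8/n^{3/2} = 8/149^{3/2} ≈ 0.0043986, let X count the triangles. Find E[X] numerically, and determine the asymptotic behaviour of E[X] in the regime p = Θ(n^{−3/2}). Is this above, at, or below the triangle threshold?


Number of potential triangles: C(149, 3) = 540274.
Each occurs with probability p³ ≈ (0.0043986)³ ≈ 8.5100430e-08.
By linearity: E[X] = C(149, 3)·p³ ≈ 540274 · 8.5100430e-08 ≈ 0.04598.
Since α = 3/2 > 1, p = c/n^{3/2} = o(1/n) is below the triangle threshold p ~ 1/n. Asymptotically E[X] ~ (c³/6)·n^{3(1−α)} = (8³/6)·n^{-1.5} → 0, so by Markov's inequality G has no triangles w.h.p.

E[X] ≈ 0.04598; in regime p = Θ(1/n^{3/2}) E[X] tends to 0 (below the triangle threshold p ~ 1/n).


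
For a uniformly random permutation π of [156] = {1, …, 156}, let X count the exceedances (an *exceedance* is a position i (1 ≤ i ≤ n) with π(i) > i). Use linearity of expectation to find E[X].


Write X = Σ_{i=1}^{156} X_i, where X_i = 1_{π(i) > i}.
For each fixed i, π(i) is uniform over {1, …, 156} (marginal of a uniform permutation), so P[π(i) > i] = (n − i)/n. Summing: Σ_{i=1}^{156} (n − i)/n = (0 + 1 + … + 155)/156 = 156(156 − 1)/(2·156) = (156 − 1)/2.
Hence E[X] = Σ_{i=1}^{156} (156 − i)/156 = 155/2 ≈ 77.50000.

E[X] = 155/2 = 77.50000.


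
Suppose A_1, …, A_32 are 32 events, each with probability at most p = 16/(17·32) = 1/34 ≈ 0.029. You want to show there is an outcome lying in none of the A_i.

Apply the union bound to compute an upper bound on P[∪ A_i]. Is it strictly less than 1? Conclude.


Union bound: P[∪_{i=1}^{32} A_i] ≤ Σ_i P[A_i] ≤ 32·p = 32·(1/34) = 16/17.
Numerically: 16/17 ≈ 0.941.
Is 16/17 < 1? YES.
Since P[∪ A_i] ≤ 16/17 < 1, the complement has P[∩ A_i^c] ≥ 1 − 16/17 = 1/17 > 0, so some outcome avoids every A_i.

32·p = 16/17 ≈ 0.941; existence CERTIFIED by the union bound.


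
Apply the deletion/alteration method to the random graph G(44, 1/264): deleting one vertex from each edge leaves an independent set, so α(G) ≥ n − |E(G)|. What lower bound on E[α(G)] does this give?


E[|E(G)|] = C(44, 2)·p = 946 · (1/264) = 43/12.
E[α(G)] ≥ n − E[|E(G)|] = 44 − 43/12 = 485/12.
Numerically: ≈ 40.416667.
(This is only a lower bound; the true E[α(G)] may be larger.)

E[α(G)] ≥ 485/12 ≈ 40.416667.


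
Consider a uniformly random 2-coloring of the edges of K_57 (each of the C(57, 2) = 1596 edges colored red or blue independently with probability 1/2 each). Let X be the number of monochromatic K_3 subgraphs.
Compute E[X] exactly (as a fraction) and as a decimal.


Let X = Σ_S X_S over the C(57, 3) = 29260 subsets S of size 3, where X_S = 1 if the K_3 on S is monochromatic.
For a fixed S, the K_3 on S has C(3, 2) = 3 edges. P[all 3 edges red] = (1/2)^3, and likewise for blue, so P[monochromatic] = 2·(1/2)^3 = 2^{1 − 3} = 1/4.
Summing: E[X] = C(57, 3) · 2^{1 − 3} = 29260 · 1/4 = 7315.
Numerically: E[X] ≈ 7315.0000.

E[X] = C(57,3)·2^(1−C(3,2)) = 7315 ≈ 7315.0000.


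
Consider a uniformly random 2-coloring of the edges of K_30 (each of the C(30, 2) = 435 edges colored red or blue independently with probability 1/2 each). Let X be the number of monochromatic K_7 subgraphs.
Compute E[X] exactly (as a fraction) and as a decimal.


Let X = Σ_S X_S over the C(30, 7) = 2035800 subsets S of size 7, where X_S = 1 if the K_7 on S is monochromatic.
For a fixed S, the K_7 on S has C(7, 2) = 21 edges. P[all 21 edges red] = (1/2)^21, and likewise for blue, so P[monochromatic] = 2·(1/2)^21 = 2^{1 − 21} = 1/1048576.
By linearity of expectation: E[X] = C(30, 7) · 2^{1 − 21} = 2035800 · 1/1048576 = 254475/131072.
Numerically: E[X] ≈ 1.941.

E[X] = C(30,7)·2^(1−C(7,2)) = 254475/131072 ≈ 1.941.


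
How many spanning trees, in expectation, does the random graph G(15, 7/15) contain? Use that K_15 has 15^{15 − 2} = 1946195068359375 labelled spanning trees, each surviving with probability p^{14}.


K_15 has 15^{15 − 2} = 1946195068359375 labelled spanning trees.
For each such spanning tree H, let X_H = 1 if all 14 edges of H are present in G. Then P[X_H = 1] = p^{14} = (7/15)^{14} = 678223072849/29192926025390625.
By linearity: E[X] = Σ_H E[X_H] = 1946195068359375 · p^{14} = 1946195068359375 · 678223072849/29192926025390625 = 678223072849/15.
Numerically: E[X] ≈ 4.52149e+10.

E[X] = 1946195068359375 · (7/15)^{14} = 678223072849/15 ≈ 4.52149e+10.


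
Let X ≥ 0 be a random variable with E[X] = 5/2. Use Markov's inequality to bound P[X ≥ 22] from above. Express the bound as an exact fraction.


μ = E[X] = 5/2, a = 22.
Markov: P[X ≥ 22] ≤ μ/a = (5/2)/22 = 5/44.
Numerically: ≈ 0.113636.
(Since a = 22 > μ = 2.500000, the bound 5/44 is < 1 and informative.)

P[X ≥ 22] ≤ 5/44 ≈ 0.113636.


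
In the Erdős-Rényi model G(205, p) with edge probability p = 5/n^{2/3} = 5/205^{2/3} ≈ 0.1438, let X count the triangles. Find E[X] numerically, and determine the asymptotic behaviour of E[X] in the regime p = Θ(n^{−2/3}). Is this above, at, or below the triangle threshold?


Number of potential triangles: C(205, 3) = 1414910.
Each occurs with probability p³ ≈ (0.1438)³ ≈ 2.974420e-03.
By linearity: E[X] = C(205, 3)·p³ ≈ 1414910 · 2.974420e-03 ≈ 4208.5366.
Since α = 2/3 < 1, p = c/n^{2/3} ≫ 1/n is above the triangle threshold p ~ 1/n. Asymptotically E[X] ~ (c³/6)·n^{3(1−α)} = (5³/6)·n^{1} → ∞; triangles are abundant w.h.p.

E[X] ≈ 4208.5366; in regime p = Θ(1/n^{2/3}) E[X] diverges (above the triangle threshold p ~ 1/n).


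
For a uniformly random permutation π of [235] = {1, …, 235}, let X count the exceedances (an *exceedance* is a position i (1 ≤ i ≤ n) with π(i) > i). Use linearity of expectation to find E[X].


Write X = Σ_{i=1}^{235} X_i, where X_i = 1_{π(i) > i}.
For each fixed i, π(i) is uniform over {1, …, 235} (marginal of a uniform permutation), so P[π(i) > i] = (n − i)/n. Summing: Σ_{i=1}^{235} (n − i)/n = (0 + 1 + … + 234)/235 = 235(235 − 1)/(2·235) = (235 − 1)/2.
Hence E[X] = Σ_{i=1}^{235} (235 − i)/235 = 117 ≈ 117.00000.

E[X] = 117 = 117.00000.


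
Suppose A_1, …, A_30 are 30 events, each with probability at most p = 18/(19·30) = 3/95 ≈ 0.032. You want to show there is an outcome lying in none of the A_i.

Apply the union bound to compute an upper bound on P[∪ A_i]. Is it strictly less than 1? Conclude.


Union bound: P[∪_{i=1}^{30} A_i] ≤ Σ_i P[A_i] ≤ 30·p = 30·(3/95) = 18/19.
Numerically: 18/19 ≈ 0.947.
Is 18/19 < 1? YES.
Since P[∪ A_i] ≤ 18/19 < 1, the complement has P[∩ A_i^c] ≥ 1 − 18/19 = 1/19 > 0, so some outcome avoids every A_i.

30·p = 18/19 ≈ 0.947; existence CERTIFIED by the union bound.


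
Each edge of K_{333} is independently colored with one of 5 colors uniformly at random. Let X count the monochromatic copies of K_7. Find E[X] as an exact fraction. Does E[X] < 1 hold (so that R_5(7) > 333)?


E[X] = C(333, 7) · 5^{1 − 21} = 84549532139028 · 5^{−20} = 84549532139028/95367431640625.
As a reduced fraction: E[X] = 84549532139028/95367431640625 ≈ 0.886566.
Is E[X] < 1? YES.
Since E[X] < 1, there exists a 5-coloring of K_{333} with no monochromatic K_7; hence R_5(7) > 333.

E[X] = 84549532139028/95367431640625 ≈ 0.886566; E[X] < 1, so R_5(7) > 333.


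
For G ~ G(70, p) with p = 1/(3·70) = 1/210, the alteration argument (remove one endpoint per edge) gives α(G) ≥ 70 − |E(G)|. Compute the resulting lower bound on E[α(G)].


E[|E(G)|] = C(70, 2)·p = 2415 · (1/210) = 23/2.
E[α(G)] ≥ n − E[|E(G)|] = 70 − 23/2 = 117/2.
Numerically: ≈ 58.5000.
(This is only a lower bound; the true E[α(G)] may be larger.)

E[α(G)] ≥ 117/2 ≈ 58.5000.


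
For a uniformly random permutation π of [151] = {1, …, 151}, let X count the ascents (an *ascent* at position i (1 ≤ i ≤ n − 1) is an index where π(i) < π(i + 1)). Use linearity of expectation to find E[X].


Write X = Σ X_I over i = 1, …, 150, with X_I the indicator of one ascent.
There are 150 indicators.
For each fixed i, the pair (π(i), π(i+1)) is a uniformly random ordered pair of distinct values from {1, …, 151}; by symmetry P[π(i) < π(i+1)] = 1/2.
By linearity: E[X] = 150 · (1/2) = (151 − 1) · (1/2) = 75 ≈ 75.0000.

E[X] = 75 = 75.0000.


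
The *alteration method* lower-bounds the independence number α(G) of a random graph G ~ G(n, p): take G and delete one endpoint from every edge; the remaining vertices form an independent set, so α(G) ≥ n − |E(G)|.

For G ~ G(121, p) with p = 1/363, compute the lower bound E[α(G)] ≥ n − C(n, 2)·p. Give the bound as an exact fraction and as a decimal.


E[|E(G)|] = C(121, 2)·p = 7260 · (1/363) = 20.
E[α(G)] ≥ n − E[|E(G)|] = 121 − 20 = 101.
Numerically: ≈ 101.000.
(This is only a lower bound; the true E[α(G)] may be larger.)

E[α(G)] ≥ 101 ≈ 101.000.


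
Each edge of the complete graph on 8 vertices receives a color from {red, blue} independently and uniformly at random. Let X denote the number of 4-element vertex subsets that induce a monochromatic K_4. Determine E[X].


Let X = Σ_S X_S over the C(8, 4) = 70 subsets S of size 4, where X_S = 1 if the K_4 on S is monochromatic.
For a fixed S, the K_4 on S has C(4, 2) = 6 edges. P[all 6 edges red] = (1/2)^6, and likewise for blue, so P[monochromatic] = 2·(1/2)^6 = 2^{1 − 6} = 1/32.
Summing: E[X] = C(8, 4) · 2^{1 − 6} = 70 · 1/32 = 35/16.
Numerically: E[X] ≈ 2.18750.

E[X] = C(8,4)·2^(1−C(4,2)) = 35/16 ≈ 2.18750.


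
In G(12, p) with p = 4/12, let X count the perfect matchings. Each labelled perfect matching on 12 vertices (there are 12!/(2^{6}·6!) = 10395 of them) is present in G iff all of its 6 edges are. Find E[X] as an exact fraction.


K_12 has 12!/(2^{6}·6!) = 10395 labelled perfect matchings.
For each such perfect matching H, let X_H = 1 if all 6 edges of H are present in G. Then P[X_H = 1] = p^{6} = (1/3)^{6} = 1/729.
Summing the indicators: E[X] = Σ_H E[X_H] = 10395 · p^{6} = 10395 · 1/729 = 385/27.
Numerically: E[X] ≈ 14.26.

E[X] = 10395 · (1/3)^{6} = 385/27 ≈ 14.26.


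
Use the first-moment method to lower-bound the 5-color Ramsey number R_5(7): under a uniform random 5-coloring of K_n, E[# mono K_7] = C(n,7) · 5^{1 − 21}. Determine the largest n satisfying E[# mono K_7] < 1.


We need C(n, 7) · 5^{1 − 21} < 1, i.e. C(n, 7) < 5^{21 − 1} = 95367431640625.
Check values of n near the boundary:
  n = 335: C(335, 7) = 88202498238195; 88202498238195 < 95367431640625? YES
  n = 336: C(336, 7) = 90079147136880; 90079147136880 < 95367431640625? YES
  n = 337: C(337, 7) = 91989916924632; 91989916924632 < 95367431640625? YES
  n = 338: C(338, 7) = 93935323022736; 93935323022736 < 95367431640625? YES
  n = 339: C(339, 7) = 95915887062372; 95915887062372 < 95367431640625? NO
The largest n with C(n, 7) < 95367431640625 is n = 338 (where E[X] = 93935323022736/95367431640625 ≈ 0.9849833). Hence R_5(7) > 338, i.e. R_5(7) ≥ 339.

Largest n = 338; hence R_5(7) > 338.


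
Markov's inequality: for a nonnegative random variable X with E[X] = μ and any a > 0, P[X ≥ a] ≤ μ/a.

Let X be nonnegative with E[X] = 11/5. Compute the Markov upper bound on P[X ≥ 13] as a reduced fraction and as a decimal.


μ = E[X] = 11/5, a = 13.
Markov: P[X ≥ 13] ≤ μ/a = (11/5)/13 = 11/65.
Numerically: ≈ 0.16923.
(Since a = 13 > μ = 2.20000, the bound 11/65 is < 1 and informative.)

P[X ≥ 13] ≤ 11/65 ≈ 0.16923.


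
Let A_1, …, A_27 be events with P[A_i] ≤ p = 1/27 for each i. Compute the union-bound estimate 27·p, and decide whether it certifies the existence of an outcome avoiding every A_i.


Union bound: P[∪_{i=1}^{27} A_i] ≤ Σ_i P[A_i] ≤ 27·p = 27·(1/27) = 1.
Numerically: 1 ≈ 1.000.
Is 1 < 1? NO.
Since the bound 1 is ≥ 1, the union bound is uninformative here; it does NOT by itself certify existence.

27·p = 1 ≈ 1.000; existence NOT certified by the union bound.


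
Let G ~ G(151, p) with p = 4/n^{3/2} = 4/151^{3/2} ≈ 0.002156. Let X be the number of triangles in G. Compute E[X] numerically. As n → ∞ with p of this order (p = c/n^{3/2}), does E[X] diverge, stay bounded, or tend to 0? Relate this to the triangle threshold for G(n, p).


Number of potential triangles: C(151, 3) = 562475.
Each occurs with probability p³ ≈ (0.002156)³ ≈ 1.001806e-08.
By linearity: E[X] = C(151, 3)·p³ ≈ 562475 · 1.001806e-08 ≈ 0.0056.
Since α = 3/2 > 1, p = c/n^{3/2} = o(1/n) is below the triangle threshold p ~ 1/n. Asymptotically E[X] ~ (c³/6)·n^{3(1−α)} = (4³/6)·n^{-1.5} → 0, so by Markov's inequality G has no triangles w.h.p.

E[X] ≈ 0.0056; in regime p = Θ(1/n^{3/2}) E[X] tends to 0 (below the triangle threshold p ~ 1/n).


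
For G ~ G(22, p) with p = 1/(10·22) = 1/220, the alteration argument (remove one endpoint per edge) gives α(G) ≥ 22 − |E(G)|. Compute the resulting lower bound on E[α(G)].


E[|E(G)|] = C(22, 2)·p = 231 · (1/220) = 21/20.
E[α(G)] ≥ n − E[|E(G)|] = 22 − 21/20 = 419/20.
Numerically: ≈ 20.950000.
(This is only a lower bound; the true E[α(G)] may be larger.)

E[α(G)] ≥ 419/20 ≈ 20.950000.


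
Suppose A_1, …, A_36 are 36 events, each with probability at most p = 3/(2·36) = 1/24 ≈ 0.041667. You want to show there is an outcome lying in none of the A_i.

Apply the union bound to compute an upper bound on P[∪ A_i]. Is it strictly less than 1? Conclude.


Union bound: P[∪_{i=1}^{36} A_i] ≤ Σ_i P[A_i] ≤ 36·p = 36·(1/24) = 3/2.
Numerically: 3/2 ≈ 1.500000.
Is 3/2 < 1? NO.
Since the bound 3/2 is ≥ 1, the union bound is uninformative here; it does NOT by itself certify existence.

36·p = 3/2 ≈ 1.500000; existence NOT certified by the union bound.


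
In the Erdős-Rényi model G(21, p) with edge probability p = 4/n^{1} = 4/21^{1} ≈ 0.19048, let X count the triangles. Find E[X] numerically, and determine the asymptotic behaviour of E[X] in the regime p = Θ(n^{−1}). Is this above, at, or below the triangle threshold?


Number of potential triangles: C(21, 3) = 1330.
Each occurs with probability p³ ≈ (0.19048)³ ≈ 6.9107008e-03.
By linearity: E[X] = C(21, 3)·p³ ≈ 1330 · 6.9107008e-03 ≈ 9.19123.
Here α = 1, so p = 4/n is exactly at the triangle threshold p ~ 1/n. Asymptotically E[X] → c³/6 = 4³/6 = 32/3 ≈ 10.66667, a bounded constant. In this regime the triangle count is asymptotically Poisson(c³/6).

E[X] ≈ 9.19123; in regime p = Θ(1/n^{1}) E[X] stays bounded (at the triangle threshold p ~ 1/n).


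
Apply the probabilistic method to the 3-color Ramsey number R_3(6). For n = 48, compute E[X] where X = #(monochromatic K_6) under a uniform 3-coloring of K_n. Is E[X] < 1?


E[X] = C(48, 6) · 3^{1 − 15} = 12271512 · 3^{−14} = 12271512/4782969.
As a reduced fraction: E[X] = 4090504/1594323 ≈ 2.5657.
Is E[X] < 1? NO.
Since E[X] ≥ 1, the first-moment bound is inconclusive at n = 48; it does NOT by itself certify R_3(6) > 48.

E[X] = 4090504/1594323 ≈ 2.5657; E[X] ≥ 1; first-moment method inconclusive here.


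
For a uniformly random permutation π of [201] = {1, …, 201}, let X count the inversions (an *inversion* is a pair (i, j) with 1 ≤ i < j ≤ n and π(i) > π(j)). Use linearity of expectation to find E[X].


Write X = Σ X_I over the C(201, 2) = 20100 pairs i < j, with X_I the indicator of one inversion.
There are 20100 indicators.
For each fixed pair i < j, the values π(i) and π(j) are two distinct elements of {1, …, 201} in uniformly random order; by symmetry P[π(i) > π(j)] = 1/2.
By linearity: E[X] = 20100 · (1/2) = C(201, 2) · (1/2) = 20100/2 = 10050 ≈ 10050.000.

E[X] = 10050 = 10050.000.


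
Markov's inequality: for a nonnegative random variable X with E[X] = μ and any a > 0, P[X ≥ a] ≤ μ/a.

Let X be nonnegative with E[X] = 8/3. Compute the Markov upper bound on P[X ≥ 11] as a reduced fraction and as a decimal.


μ = E[X] = 8/3, a = 11.
Markov: P[X ≥ 11] ≤ μ/a = (8/3)/11 = 8/33.
Numerically: ≈ 0.24242.
(Since a = 11 > μ = 2.66667, the bound 8/33 is < 1 and informative.)

P[X ≥ 11] ≤ 8/33 ≈ 0.24242.


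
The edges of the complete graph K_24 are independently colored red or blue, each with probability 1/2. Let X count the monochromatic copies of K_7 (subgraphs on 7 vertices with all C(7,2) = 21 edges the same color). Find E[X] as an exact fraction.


Let X = Σ_S X_S over the C(24, 7) = 346104 subsets S of size 7, where X_S = 1 if the K_7 on S is monochromatic.
For a fixed S, the K_7 on S has C(7, 2) = 21 edges. P[all 21 edges red] = (1/2)^21, and likewise for blue, so P[monochromatic] = 2·(1/2)^21 = 2^{1 − 21} = 1/1048576.
Summing: E[X] = C(24, 7) · 2^{1 − 21} = 346104 · 1/1048576 = 43263/131072.
Numerically: E[X] ≈ 0.3301.

E[X] = C(24,7)·2^(1−C(7,2)) = 43263/131072 ≈ 0.3301.


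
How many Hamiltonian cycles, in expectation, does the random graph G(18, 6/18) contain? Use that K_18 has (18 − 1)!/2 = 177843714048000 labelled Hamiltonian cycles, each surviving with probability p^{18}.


K_18 has (18 − 1)!/2 = 177843714048000 labelled Hamiltonian cycles.
For each such Hamiltonian cycle H, let X_H = 1 if all 18 edges of H are present in G. Then P[X_H = 1] = p^{18} = (1/3)^{18} = 1/387420489.
By linearity: E[X] = Σ_H E[X_H] = 177843714048000 · p^{18} = 177843714048000 · 1/387420489 = 243955712000/531441.
Numerically: E[X] ≈ 4.59e+05.

E[X] = 177843714048000 · (1/3)^{18} = 243955712000/531441 ≈ 4.59e+05.


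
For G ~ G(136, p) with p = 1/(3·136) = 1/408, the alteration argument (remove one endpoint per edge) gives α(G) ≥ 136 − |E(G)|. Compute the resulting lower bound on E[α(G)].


E[|E(G)|] = C(136, 2)·p = 9180 · (1/408) = 45/2.
E[α(G)] ≥ n − E[|E(G)|] = 136 − 45/2 = 227/2.
Numerically: ≈ 113.50000.
(This is only a lower bound; the true E[α(G)] may be larger.)

E[α(G)] ≥ 227/2 ≈ 113.50000.


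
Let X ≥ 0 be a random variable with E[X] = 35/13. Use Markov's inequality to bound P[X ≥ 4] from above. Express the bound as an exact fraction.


μ = E[X] = 35/13, a = 4.
Markov: P[X ≥ 4] ≤ μ/a = (35/13)/4 = 35/52.
Numerically: ≈ 0.6731.
(Since a = 4 > μ = 2.6923, the bound 35/52 is < 1 and informative.)

P[X ≥ 4] ≤ 35/52 ≈ 0.6731.


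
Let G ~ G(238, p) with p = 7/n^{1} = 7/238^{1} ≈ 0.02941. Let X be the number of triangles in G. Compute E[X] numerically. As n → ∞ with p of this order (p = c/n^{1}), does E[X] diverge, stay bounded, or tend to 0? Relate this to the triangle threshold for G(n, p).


Number of potential triangles: C(238, 3) = 2218636.
Each occurs with probability p³ ≈ (0.02941)³ ≈ 2.544270e-05.
By linearity: E[X] = C(238, 3)·p³ ≈ 2218636 · 2.544270e-05 ≈ 56.4481.
Here α = 1, so p = 7/n is exactly at the triangle threshold p ~ 1/n. Asymptotically E[X] → c³/6 = 7³/6 = 343/6 ≈ 57.1667, a bounded constant. In this regime the triangle count is asymptotically Poisson(c³/6).

E[X] ≈ 56.4481; in regime p = Θ(1/n^{1}) E[X] stays bounded (at the triangle threshold p ~ 1/n).


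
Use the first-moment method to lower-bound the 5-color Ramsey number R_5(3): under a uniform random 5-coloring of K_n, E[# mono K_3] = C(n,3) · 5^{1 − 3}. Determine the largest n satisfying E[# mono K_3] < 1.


We need C(n, 3) · 5^{1 − 3} < 1, i.e. C(n, 3) < 5^{3 − 1} = 25.
Check values of n near the boundary:
  n = 3: C(3, 3) = 1; 1 < 25? YES
  n = 4: C(4, 3) = 4; 4 < 25? YES
  n = 5: C(5, 3) = 10; 10 < 25? YES
  n = 6: C(6, 3) = 20; 20 < 25? YES
  n = 7: C(7, 3) = 35; 35 < 25? NO
The largest n with C(n, 3) < 25 is n = 6 (where E[X] = 4/5 ≈ 0.80000). Hence R_5(3) > 6, i.e. R_5(3) ≥ 7.

Largest n = 6; hence R_5(3) > 6.


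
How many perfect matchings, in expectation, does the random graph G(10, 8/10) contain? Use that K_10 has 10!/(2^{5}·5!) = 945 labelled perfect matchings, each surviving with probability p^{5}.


K_10 has 10!/(2^{5}·5!) = 945 labelled perfect matchings.
For each such perfect matching H, let X_H = 1 if all 5 edges of H are present in G. Then P[X_H = 1] = p^{5} = (4/5)^{5} = 1024/3125.
By linearity of expectation: E[X] = Σ_H E[X_H] = 945 · p^{5} = 945 · 1024/3125 = 193536/625.
Numerically: E[X] ≈ 310.

E[X] = 945 · (4/5)^{5} = 193536/625 ≈ 310.


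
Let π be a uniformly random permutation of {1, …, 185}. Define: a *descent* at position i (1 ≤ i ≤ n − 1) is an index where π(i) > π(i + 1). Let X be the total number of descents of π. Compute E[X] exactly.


Write X = Σ X_I over i = 1, …, 184, with X_I the indicator of one descent.
There are 184 indicators.
For each fixed i, the pair (π(i), π(i+1)) is a uniformly random ordered pair of distinct values from {1, …, 185}; by symmetry P[π(i) > π(i+1)] = 1/2.
By linearity: E[X] = 184 · (1/2) = (185 − 1) · (1/2) = 92 ≈ 92.0000.

E[X] = 92 = 92.0000.


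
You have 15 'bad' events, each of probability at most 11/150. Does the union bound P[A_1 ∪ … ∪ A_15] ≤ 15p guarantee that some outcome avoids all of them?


Union bound: P[∪_{i=1}^{15} A_i] ≤ Σ_i P[A_i] ≤ 15·p = 15·(11/150) = 11/10.
Numerically: 11/10 ≈ 1.100.
Is 11/10 < 1? NO.
Since the bound 11/10 is ≥ 1, the union bound is uninformative here; it does NOT by itself certify existence.

15·p = 11/10 ≈ 1.100; existence NOT certified by the union bound.


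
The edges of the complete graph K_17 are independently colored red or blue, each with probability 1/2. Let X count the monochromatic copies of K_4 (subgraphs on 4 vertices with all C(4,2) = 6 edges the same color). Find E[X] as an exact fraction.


Let X = Σ_S X_S over the C(17, 4) = 2380 subsets S of size 4, where X_S = 1 if the K_4 on S is monochromatic.
For a fixed S, the K_4 on S has C(4, 2) = 6 edges. P[all 6 edges red] = (1/2)^6, and likewise for blue, so P[monochromatic] = 2·(1/2)^6 = 2^{1 − 6} = 1/32.
By linearity of expectation: E[X] = C(17, 4) · 2^{1 − 6} = 2380 · 1/32 = 595/8.
Numerically: E[X] ≈ 74.375000.

E[X] = C(17,4)·2^(1−C(4,2)) = 595/8 ≈ 74.375000.


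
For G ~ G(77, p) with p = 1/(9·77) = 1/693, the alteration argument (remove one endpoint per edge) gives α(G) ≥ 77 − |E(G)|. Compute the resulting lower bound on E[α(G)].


E[|E(G)|] = C(77, 2)·p = 2926 · (1/693) = 38/9.
E[α(G)] ≥ n − E[|E(G)|] = 77 − 38/9 = 655/9.
Numerically: ≈ 72.77778.
(This is only a lower bound; the true E[α(G)] may be larger.)

E[α(G)] ≥ 655/9 ≈ 72.77778.


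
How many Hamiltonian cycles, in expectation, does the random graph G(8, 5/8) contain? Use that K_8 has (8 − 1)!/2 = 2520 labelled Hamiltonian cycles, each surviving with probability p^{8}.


K_8 has (8 − 1)!/2 = 2520 labelled Hamiltonian cycles.
For each such Hamiltonian cycle H, let X_H = 1 if all 8 edges of H are present in G. Then P[X_H = 1] = p^{8} = (5/8)^{8} = 390625/16777216.
By linearity of expectation: E[X] = Σ_H E[X_H] = 2520 · p^{8} = 2520 · 390625/16777216 = 123046875/2097152.
Numerically: E[X] ≈ 58.6733.

E[X] = 2520 · (5/8)^{8} = 123046875/2097152 ≈ 58.6733.


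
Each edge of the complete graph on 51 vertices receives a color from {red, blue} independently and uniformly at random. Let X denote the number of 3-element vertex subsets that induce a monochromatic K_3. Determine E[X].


Let X = Σ_S X_S over the C(51, 3) = 20825 subsets S of size 3, where X_S = 1 if the K_3 on S is monochromatic.
For a fixed S, the K_3 on S has C(3, 2) = 3 edges. P[all 3 edges red] = (1/2)^3, and likewise for blue, so P[monochromatic] = 2·(1/2)^3 = 2^{1 − 3} = 1/4.
By linearity: E[X] = C(51, 3) · 2^{1 − 3} = 20825 · 1/4 = 20825/4.
Numerically: E[X] ≈ 5206.2500.

E[X] = C(51,3)·2^(1−C(3,2)) = 20825/4 ≈ 5206.2500.


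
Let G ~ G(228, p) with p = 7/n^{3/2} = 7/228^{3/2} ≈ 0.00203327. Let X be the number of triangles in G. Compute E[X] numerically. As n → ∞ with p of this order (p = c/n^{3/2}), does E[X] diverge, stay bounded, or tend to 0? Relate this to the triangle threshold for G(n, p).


Number of potential triangles: C(228, 3) = 1949476.
Each occurs with probability p³ ≈ (0.00203327)³ ≈ 8.40595980e-09.
By linearity: E[X] = C(228, 3)·p³ ≈ 1949476 · 8.40595980e-09 ≈ 0.016387.
Since α = 3/2 > 1, p = c/n^{3/2} = o(1/n) is below the triangle threshold p ~ 1/n. Asymptotically E[X] ~ (c³/6)·n^{3(1−α)} = (7³/6)·n^{-1.5} → 0, so by Markov's inequality G has no triangles w.h.p.

E[X] ≈ 0.016387; in regime p = Θ(1/n^{3/2}) E[X] tends to 0 (below the triangle threshold p ~ 1/n).
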